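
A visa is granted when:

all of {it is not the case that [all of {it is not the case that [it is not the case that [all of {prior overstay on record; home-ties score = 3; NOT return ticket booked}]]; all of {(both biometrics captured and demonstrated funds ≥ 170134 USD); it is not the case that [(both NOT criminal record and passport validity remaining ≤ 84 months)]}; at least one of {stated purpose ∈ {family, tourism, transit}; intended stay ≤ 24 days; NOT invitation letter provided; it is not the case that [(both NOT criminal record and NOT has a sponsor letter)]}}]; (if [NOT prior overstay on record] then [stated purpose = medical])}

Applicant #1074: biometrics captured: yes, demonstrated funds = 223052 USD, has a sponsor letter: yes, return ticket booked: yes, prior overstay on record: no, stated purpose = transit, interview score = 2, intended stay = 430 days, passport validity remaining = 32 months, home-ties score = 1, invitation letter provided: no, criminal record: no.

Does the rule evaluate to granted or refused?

Refused

Atomic conditions:
  prior overstay on record: no → false
  home-ties score = 3: 1 == 3 is false
  NOT return ticket booked: yes → false
  biometrics captured: yes → true
  demonstrated funds ≥ 170134 USD: 223052 ≥ 170134 is true
  NOT criminal record: no → true
  passport validity remaining ≤ 84 months: 32 ≤ 84 is true
  stated purpose ∈ {family, tourism, transit}: transit is in the set → true
  intended stay ≤ 24 days: 430 ≤ 24 is false
  NOT invitation letter provided: no → true
  NOT has a sponsor letter: yes → false
  NOT prior overstay on record: no → true
  stated purpose = medical: transit == medical is false
Combine:
[1.1.1.1.1] false AND false AND false = false
[1.1.1.1] NOT false = true
[1.1.1] NOT true = false
[1.1.2.1] true AND true = true
[1.1.2.2.1] true AND true = true
[1.1.2.2] NOT true = false
[1.1.2] true AND false = false
[1.1.3.4.1] true AND false = false
[1.1.3.4] NOT false = true
[1.1.3] true OR false OR true OR true = true
[1.1] false AND false AND true = false
[1] NOT false = true
[2] true → false = false
[root] true AND false = false
Overall: false → refused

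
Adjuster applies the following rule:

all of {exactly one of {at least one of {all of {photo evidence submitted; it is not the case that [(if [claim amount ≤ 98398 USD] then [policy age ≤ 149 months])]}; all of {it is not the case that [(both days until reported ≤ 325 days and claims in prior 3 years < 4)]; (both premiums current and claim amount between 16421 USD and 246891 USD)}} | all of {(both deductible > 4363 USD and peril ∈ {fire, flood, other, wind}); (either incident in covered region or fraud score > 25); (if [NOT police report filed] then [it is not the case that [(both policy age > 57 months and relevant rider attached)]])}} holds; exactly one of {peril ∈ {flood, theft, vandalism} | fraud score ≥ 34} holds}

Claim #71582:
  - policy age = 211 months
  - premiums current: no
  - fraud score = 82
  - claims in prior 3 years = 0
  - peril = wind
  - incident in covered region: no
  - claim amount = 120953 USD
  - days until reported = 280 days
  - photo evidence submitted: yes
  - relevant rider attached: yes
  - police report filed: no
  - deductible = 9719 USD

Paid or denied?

Denied

Atomic conditions:
  photo evidence submitted: yes → true
  claim amount ≤ 98398 USD: 120953 ≤ 98398 is false
  policy age ≤ 149 months: 211 ≤ 149 is false
  days until reported ≤ 325 days: 280 ≤ 325 is true
  claims in prior 3 years < 4: 0 < 4 is true
  premiums current: no → false
  claim amount between 16421 USD and 246891 USD: 120953 in [16421, 246891] is true
  deductible > 4363 USD: 9719 > 4363 is true
  peril ∈ {fire, flood, other, wind}: wind is in the set → true
  incident in covered region: no → false
  fraud score > 25: 82 > 25 is true
  NOT police report filed: no → true
  policy age > 57 months: 211 > 57 is true
  relevant rider attached: yes → true
  peril ∈ {flood, theft, vandalism}: wind is not in the set → false
  fraud score ≥ 34: 82 ≥ 34 is true
Combine:
[1.1.1.2.1] false → false (antecedent false ⇒ implication holds) = true
[1.1.1.2] NOT true = false
[1.1.1] true AND false = false
[1.1.2.1.1] true AND true = true
[1.1.2.1] NOT true = false
[1.1.2.2] false AND true = false
[1.1.2] false AND false = false
[1.1] false OR false = false
[1.2.1] true AND true = true
[1.2.2] false OR true = true
[1.2.3.2.1] true AND true = true
[1.2.3.2] NOT true = false
[1.2.3] true → false = false
[1.2] true AND true AND false = false
[1] exactly-one(false, false) = false
[2] exactly-one(false, true) = true
[root] false AND true = false
Overall: false → denied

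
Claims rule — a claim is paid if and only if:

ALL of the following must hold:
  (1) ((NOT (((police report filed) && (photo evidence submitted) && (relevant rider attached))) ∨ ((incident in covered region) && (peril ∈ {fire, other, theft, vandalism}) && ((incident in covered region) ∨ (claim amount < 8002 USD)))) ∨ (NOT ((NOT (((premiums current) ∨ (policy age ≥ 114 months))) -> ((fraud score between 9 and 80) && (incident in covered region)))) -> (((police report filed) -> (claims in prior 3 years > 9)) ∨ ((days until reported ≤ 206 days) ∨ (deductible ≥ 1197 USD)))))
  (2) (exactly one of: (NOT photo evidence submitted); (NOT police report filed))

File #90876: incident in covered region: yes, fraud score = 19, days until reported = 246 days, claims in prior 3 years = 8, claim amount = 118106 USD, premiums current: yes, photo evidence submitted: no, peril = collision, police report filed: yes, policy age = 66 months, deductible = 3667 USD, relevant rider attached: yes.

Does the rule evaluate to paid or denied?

Paid

Atomic conditions:
  police report filed: yes → true
  photo evidence submitted: no → false
  relevant rider attached: yes → true
  incident in covered region: yes → true
  peril ∈ {fire, other, theft, vandalism}: collision is not in the set → false
  claim amount < 8002 USD: 118106 < 8002 is false
  premiums current: yes → true
  policy age ≥ 114 months: 66 ≥ 114 is false
  fraud score between 9 and 80: 19 in [9, 80] is true
  claims in prior 3 years > 9: 8 > 9 is false
  days until reported ≤ 206 days: 246 ≤ 206 is false
  deductible ≥ 1197 USD: 3667 ≥ 1197 is true
  NOT photo evidence submitted: no → true
  NOT police report filed: yes → false
Combine:
[1.1.1.1] true AND false AND true = false
[1.1.1] NOT false = true
[1.1.2.3] true OR false = true
[1.1.2] true AND false AND true = false
[1.1] true OR false = true
[1.2.1.1.1.1] true OR false = true
[1.2.1.1.1] NOT true = false
[1.2.1.1.2] true AND true = true
[1.2.1.1] false → true (antecedent false ⇒ implication holds) = true
[1.2.1] NOT true = false
[1.2.2.1] true → false = false
[1.2.2.2] false OR true = true
[1.2.2] false OR true = true
[1.2] false → true (antecedent false ⇒ implication holds) = true
[1] true OR true = true
[2] exactly-one(true, false) = true
[root] true AND true = true
Overall: true → paid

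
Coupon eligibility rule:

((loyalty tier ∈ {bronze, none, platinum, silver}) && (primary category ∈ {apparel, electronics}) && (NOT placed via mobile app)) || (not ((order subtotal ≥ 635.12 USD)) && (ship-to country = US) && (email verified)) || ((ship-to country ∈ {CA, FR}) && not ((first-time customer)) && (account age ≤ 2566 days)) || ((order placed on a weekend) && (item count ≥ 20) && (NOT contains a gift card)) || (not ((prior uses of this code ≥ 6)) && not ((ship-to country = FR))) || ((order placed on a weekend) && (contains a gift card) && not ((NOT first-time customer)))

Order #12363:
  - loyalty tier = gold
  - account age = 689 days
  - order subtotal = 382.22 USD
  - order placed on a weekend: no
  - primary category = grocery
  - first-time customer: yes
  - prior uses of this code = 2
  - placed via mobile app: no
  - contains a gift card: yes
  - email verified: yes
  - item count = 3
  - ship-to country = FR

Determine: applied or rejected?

Atomic conditions:
  loyalty tier ∈ {bronze, none, platinum, silver}: gold is not in the set → false
  primary category ∈ {apparel, electronics}: grocery is not in the set → false
  NOT placed via mobile app: no → true
  order subtotal ≥ 635.12 USD: 382.22 ≥ 635.12 is false
  ship-to country = US: FR == US is false
  email verified: yes → true
  ship-to country ∈ {CA, FR}: FR is in the set → true
  first-time customer: yes → true
  account age ≤ 2566 days: 689 ≤ 2566 is true
  order placed on a weekend: no → false
  item count ≥ 20: 3 ≥ 20 is false
  NOT contains a gift card: yes → false
  prior uses of this code ≥ 6: 2 ≥ 6 is false
  ship-to country = FR: FR == FR is true
  contains a gift card: yes → true
  NOT first-time customer: yes → false
Combine:
[1] false AND false AND true = false
[2.1] NOT false = true
[2] true AND false AND true = false
[3.2] NOT true = false
[3] true AND false AND true = false
[4] false AND false AND false = false
[5.1] NOT false = true
[5.2] NOT true = false
[5] true AND false = false
[6.3] NOT false = true
[6] false AND true AND true = false
[root] false OR false OR false OR false OR false OR false = false
Overall: false → rejected

Rejected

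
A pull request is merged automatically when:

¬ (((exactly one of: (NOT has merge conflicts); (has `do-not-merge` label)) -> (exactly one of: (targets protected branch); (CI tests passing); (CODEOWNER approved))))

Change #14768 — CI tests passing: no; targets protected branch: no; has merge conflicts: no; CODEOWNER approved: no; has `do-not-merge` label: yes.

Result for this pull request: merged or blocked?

Blocked

Atomic conditions:
  NOT has merge conflicts: no → true
  has `do-not-merge` label: yes → true
  targets protected branch: no → false
  CI tests passing: no → false
  CODEOWNER approved: no → false
Combine:
[1.1] exactly-one(true, true) = false
[1.2] exactly-one(false, false, false) = false
[1] false → false (antecedent false ⇒ implication holds) = true
[root] NOT true = false
Overall: false → blocked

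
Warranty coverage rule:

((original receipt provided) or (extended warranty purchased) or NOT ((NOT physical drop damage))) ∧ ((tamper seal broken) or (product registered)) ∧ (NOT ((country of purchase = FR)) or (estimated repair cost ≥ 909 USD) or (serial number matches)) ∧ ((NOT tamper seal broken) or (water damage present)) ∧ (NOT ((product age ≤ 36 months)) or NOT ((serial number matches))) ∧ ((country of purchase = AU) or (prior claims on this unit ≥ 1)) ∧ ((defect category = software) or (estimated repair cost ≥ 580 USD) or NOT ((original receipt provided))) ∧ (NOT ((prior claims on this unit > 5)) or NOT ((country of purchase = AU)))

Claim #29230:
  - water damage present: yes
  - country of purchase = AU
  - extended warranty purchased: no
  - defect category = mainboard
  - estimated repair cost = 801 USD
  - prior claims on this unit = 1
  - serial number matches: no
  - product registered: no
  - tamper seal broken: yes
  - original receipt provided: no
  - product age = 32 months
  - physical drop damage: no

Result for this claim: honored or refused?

Refused

Atomic conditions:
  original receipt provided: no → false
  extended warranty purchased: no → false
  NOT physical drop damage: no → true
  tamper seal broken: yes → true
  product registered: no → false
  country of purchase = FR: AU == FR is false
  estimated repair cost ≥ 909 USD: 801 ≥ 909 is false
  serial number matches: no → false
  NOT tamper seal broken: yes → false
  water damage present: yes → true
  product age ≤ 36 months: 32 ≤ 36 is true
  country of purchase = AU: AU == AU is true
  prior claims on this unit ≥ 1: 1 ≥ 1 is true
  defect category = software: mainboard == software is false
  estimated repair cost ≥ 580 USD: 801 ≥ 580 is true
  prior claims on this unit > 5: 1 > 5 is false
Combine:
[1.3] NOT true = false
[1] false OR false OR false = false
[2] true OR false = true
[3.1] NOT false = true
[3] true OR false OR false = true
[4] false OR true = true
[5.1] NOT true = false
[5.2] NOT false = true
[5] false OR true = true
[6] true OR true = true
[7.3] NOT false = true
[7] false OR true OR true = true
[8.1] NOT false = true
[8.2] NOT true = false
[8] true OR false = true
[root] false AND true AND true AND true AND true AND true AND true AND true = false
Overall: false → refused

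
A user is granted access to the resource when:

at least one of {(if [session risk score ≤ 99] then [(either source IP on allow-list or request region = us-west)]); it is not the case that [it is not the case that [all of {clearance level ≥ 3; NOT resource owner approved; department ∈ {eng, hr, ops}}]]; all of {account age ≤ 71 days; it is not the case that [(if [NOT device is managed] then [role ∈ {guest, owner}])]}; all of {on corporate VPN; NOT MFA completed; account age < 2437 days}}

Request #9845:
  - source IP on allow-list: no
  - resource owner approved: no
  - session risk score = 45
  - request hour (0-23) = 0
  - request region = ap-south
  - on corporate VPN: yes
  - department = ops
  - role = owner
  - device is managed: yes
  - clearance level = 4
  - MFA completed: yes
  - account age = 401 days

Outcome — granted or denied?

Atomic conditions:
  session risk score ≤ 99: 45 ≤ 99 is true
  source IP on allow-list: no → false
  request region = us-west: ap-south == us-west is false
  clearance level ≥ 3: 4 ≥ 3 is true
  NOT resource owner approved: no → true
  department ∈ {eng, hr, ops}: ops is in the set → true
  account age ≤ 71 days: 401 ≤ 71 is false
  NOT device is managed: yes → false
  role ∈ {guest, owner}: owner is in the set → true
  on corporate VPN: yes → true
  NOT MFA completed: yes → false
  account age < 2437 days: 401 < 2437 is true
Combine:
[1.2] false OR false = false
[1] true → false = false
[2.1.1] true AND true AND true = true
[2.1] NOT true = false
[2] NOT false = true
[3.2.1] false → true (antecedent false ⇒ implication holds) = true
[3.2] NOT true = false
[3] false AND false = false
[4] true AND false AND true = false
[root] false OR true OR false OR false = true
Overall: true → granted

Granted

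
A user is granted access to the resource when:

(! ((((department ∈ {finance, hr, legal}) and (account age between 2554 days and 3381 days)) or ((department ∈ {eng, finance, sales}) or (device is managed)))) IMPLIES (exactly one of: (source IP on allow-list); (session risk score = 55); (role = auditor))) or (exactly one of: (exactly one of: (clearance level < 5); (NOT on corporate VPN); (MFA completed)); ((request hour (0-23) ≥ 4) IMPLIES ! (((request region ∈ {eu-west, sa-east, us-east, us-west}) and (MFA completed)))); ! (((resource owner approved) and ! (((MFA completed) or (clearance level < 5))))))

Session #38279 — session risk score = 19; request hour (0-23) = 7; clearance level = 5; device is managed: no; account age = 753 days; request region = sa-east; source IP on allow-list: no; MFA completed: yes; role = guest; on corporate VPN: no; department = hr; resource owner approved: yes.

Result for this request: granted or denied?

Granted

Atomic conditions:
  department ∈ {finance, hr, legal}: hr is in the set → true
  account age between 2554 days and 3381 days: 753 in [2554, 3381] is false
  department ∈ {eng, finance, sales}: hr is not in the set → false
  device is managed: no → false
  source IP on allow-list: no → false
  session risk score = 55: 19 == 55 is false
  role = auditor: guest == auditor is false
  clearance level < 5: 5 < 5 is false
  NOT on corporate VPN: no → true
  MFA completed: yes → true
  request hour (0-23) ≥ 4: 7 ≥ 4 is true
  request region ∈ {eu-west, sa-east, us-east, us-west}: sa-east is in the set → true
  resource owner approved: yes → true
Combine:
[1.1.1.1] true AND false = false
[1.1.1.2] false OR false = false
[1.1.1] false OR false = false
[1.1] NOT false = true
[1.2] exactly-one(false, false, false) = false
[1] true → false = false
[2.1] exactly-one(false, true, true) = false
[2.2.2.1] true AND true = true
[2.2.2] NOT true = false
[2.2] true → false = false
[2.3.1.2.1] true OR false = true
[2.3.1.2] NOT true = false
[2.3.1] true AND false = false
[2.3] NOT false = true
[2] exactly-one(false, false, true) = true
[root] false OR true = true
Overall: true → granted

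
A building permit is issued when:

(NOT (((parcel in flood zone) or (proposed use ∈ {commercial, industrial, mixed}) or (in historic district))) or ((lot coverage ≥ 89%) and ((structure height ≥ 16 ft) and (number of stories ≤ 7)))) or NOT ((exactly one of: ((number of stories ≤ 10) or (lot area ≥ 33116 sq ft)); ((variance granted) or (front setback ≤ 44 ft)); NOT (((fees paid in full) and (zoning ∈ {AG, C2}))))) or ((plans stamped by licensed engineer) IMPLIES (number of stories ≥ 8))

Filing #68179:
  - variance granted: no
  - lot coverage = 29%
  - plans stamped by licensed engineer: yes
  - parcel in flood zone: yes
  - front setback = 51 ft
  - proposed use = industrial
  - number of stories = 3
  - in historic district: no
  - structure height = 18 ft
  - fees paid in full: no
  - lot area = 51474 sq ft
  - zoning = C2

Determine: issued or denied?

Atomic conditions:
  parcel in flood zone: yes → true
  proposed use ∈ {commercial, industrial, mixed}: industrial is in the set → true
  in historic district: no → false
  lot coverage ≥ 89%: 29 ≥ 89 is false
  structure height ≥ 16 ft: 18 ≥ 16 is true
  number of stories ≤ 7: 3 ≤ 7 is true
  number of stories ≤ 10: 3 ≤ 10 is true
  lot area ≥ 33116 sq ft: 51474 ≥ 33116 is true
  variance granted: no → false
  front setback ≤ 44 ft: 51 ≤ 44 is false
  fees paid in full: no → false
  zoning ∈ {AG, C2}: C2 is in the set → true
  plans stamped by licensed engineer: yes → true
  number of stories ≥ 8: 3 ≥ 8 is false
Combine:
[1.1.1] true OR true OR false = true
[1.1] NOT true = false
[1.2.2] true AND true = true
[1.2] false AND true = false
[1] false OR false = false
[2.1.1] true OR true = true
[2.1.2] false OR false = false
[2.1.3.1] false AND true = false
[2.1.3] NOT false = true
[2.1] exactly-one(true, false, true) = false
[2] NOT false = true
[3] true → false = false
[root] false OR true OR false = true
Overall: true → issued

Issued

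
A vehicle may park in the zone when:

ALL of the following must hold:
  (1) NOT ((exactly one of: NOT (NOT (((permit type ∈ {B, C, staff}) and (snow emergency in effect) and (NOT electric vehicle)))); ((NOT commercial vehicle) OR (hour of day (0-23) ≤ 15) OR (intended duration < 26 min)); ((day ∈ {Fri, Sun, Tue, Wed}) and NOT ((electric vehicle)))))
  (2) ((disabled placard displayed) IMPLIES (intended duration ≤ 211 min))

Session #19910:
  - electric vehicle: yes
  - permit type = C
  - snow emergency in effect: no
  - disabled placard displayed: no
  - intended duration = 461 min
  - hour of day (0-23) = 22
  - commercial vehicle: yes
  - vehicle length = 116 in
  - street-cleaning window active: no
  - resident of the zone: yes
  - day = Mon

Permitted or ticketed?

Permitted

Atomic conditions:
  permit type ∈ {B, C, staff}: C is in the set → true
  snow emergency in effect: no → false
  NOT electric vehicle: yes → false
  NOT commercial vehicle: yes → false
  hour of day (0-23) ≤ 15: 22 ≤ 15 is false
  intended duration < 26 min: 461 < 26 is false
  day ∈ {Fri, Sun, Tue, Wed}: Mon is not in the set → false
  electric vehicle: yes → true
  disabled placard displayed: no → false
  intended duration ≤ 211 min: 461 ≤ 211 is false
Combine:
[1.1.1.1.1] true AND false AND false = false
[1.1.1.1] NOT false = true
[1.1.1] NOT true = false
[1.1.2] false OR false OR false = false
[1.1.3.2] NOT true = false
[1.1.3] false AND false = false
[1.1] exactly-one(false, false, false) = false
[1] NOT false = true
[2] false → false (antecedent false ⇒ implication holds) = true
[root] true AND true = true
Overall: true → permitted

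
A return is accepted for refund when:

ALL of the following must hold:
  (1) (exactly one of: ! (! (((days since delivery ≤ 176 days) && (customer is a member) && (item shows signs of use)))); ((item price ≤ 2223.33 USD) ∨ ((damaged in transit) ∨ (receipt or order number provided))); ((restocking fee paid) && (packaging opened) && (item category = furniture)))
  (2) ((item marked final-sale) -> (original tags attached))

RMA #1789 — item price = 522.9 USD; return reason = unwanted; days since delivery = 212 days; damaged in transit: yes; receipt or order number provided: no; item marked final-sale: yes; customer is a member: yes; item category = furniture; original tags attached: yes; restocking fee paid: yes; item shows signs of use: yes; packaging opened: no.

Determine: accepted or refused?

Accepted

Atomic conditions:
  days since delivery ≤ 176 days: 212 ≤ 176 is false
  customer is a member: yes → true
  item shows signs of use: yes → true
  item price ≤ 2223.33 USD: 522.9 ≤ 2223.33 is true
  damaged in transit: yes → true
  receipt or order number provided: no → false
  restocking fee paid: yes → true
  packaging opened: no → false
  item category = furniture: furniture == furniture is true
  item marked final-sale: yes → true
  original tags attached: yes → true
Combine:
[1.1.1.1] false AND true AND true = false
[1.1.1] NOT false = true
[1.1] NOT true = false
[1.2.2] true OR false = true
[1.2] true OR true = true
[1.3] true AND false AND true = false
[1] exactly-one(false, true, false) = true
[2] true → true = true
[root] true AND true = true
Overall: true → accepted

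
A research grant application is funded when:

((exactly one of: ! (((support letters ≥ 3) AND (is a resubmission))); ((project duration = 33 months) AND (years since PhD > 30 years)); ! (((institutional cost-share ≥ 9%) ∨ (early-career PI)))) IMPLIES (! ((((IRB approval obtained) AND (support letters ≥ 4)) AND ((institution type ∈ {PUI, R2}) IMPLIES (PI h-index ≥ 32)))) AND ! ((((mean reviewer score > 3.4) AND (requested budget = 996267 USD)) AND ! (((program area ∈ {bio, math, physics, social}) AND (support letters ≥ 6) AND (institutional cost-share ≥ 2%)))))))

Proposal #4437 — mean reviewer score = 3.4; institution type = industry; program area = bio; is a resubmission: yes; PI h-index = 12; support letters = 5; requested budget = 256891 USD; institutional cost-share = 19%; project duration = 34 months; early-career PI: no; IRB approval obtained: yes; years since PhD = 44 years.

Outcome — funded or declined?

Funded

Atomic conditions:
  support letters ≥ 3: 5 ≥ 3 is true
  is a resubmission: yes → true
  project duration = 33 months: 34 == 33 is false
  years since PhD > 30 years: 44 > 30 is true
  institutional cost-share ≥ 9%: 19 ≥ 9 is true
  early-career PI: no → false
  IRB approval obtained: yes → true
  support letters ≥ 4: 5 ≥ 4 is true
  institution type ∈ {PUI, R2}: industry is not in the set → false
  PI h-index ≥ 32: 12 ≥ 32 is false
  mean reviewer score > 3.4: 3.4 > 3.4 is false
  requested budget = 996267 USD: 256891 == 996267 is false
  program area ∈ {bio, math, physics, social}: bio is in the set → true
  support letters ≥ 6: 5 ≥ 6 is false
  institutional cost-share ≥ 2%: 19 ≥ 2 is true
Combine:
[1.1.1] true AND true = true
[1.1] NOT true = false
[1.2] false AND true = false
[1.3.1] true OR false = true
[1.3] NOT true = false
[1] exactly-one(false, false, false) = false
[2.1.1.1] true AND true = true
[2.1.1.2] false → false (antecedent false ⇒ implication holds) = true
[2.1.1] true AND true = true
[2.1] NOT true = false
[2.2.1.1] false AND false = false
[2.2.1.2.1] true AND false AND true = false
[2.2.1.2] NOT false = true
[2.2.1] false AND true = false
[2.2] NOT false = true
[2] false AND true = false
[root] false → false (antecedent false ⇒ implication holds) = true
Overall: true → funded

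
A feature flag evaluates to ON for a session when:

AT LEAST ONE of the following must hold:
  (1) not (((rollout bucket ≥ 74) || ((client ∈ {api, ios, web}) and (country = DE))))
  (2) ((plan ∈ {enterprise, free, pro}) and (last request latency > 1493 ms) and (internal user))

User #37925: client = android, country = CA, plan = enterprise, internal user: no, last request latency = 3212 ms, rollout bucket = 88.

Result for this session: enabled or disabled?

Atomic conditions:
  rollout bucket ≥ 74: 88 ≥ 74 is true
  client ∈ {api, ios, web}: android is not in the set → false
  country = DE: CA == DE is false
  plan ∈ {enterprise, free, pro}: enterprise is in the set → true
  last request latency > 1493 ms: 3212 > 1493 is true
  internal user: no → false
Combine:
[1.1.2] false AND false = false
[1.1] true OR false = true
[1] NOT true = false
[2] true AND true AND false = false
[root] false OR false = false
Overall: false → disabled

Disabled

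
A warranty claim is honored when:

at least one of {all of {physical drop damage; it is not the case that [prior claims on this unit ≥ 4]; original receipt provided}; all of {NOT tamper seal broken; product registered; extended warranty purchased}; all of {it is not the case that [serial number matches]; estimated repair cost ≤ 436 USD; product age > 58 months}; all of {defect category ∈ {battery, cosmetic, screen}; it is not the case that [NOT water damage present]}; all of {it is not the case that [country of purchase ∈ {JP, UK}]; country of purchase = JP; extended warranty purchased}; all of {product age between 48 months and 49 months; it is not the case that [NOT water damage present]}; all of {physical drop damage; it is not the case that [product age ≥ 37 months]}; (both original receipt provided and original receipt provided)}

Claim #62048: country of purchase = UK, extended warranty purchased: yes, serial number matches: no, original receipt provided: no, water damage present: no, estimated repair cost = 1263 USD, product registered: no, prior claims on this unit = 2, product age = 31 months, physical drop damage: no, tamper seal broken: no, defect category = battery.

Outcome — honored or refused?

Refused

Atomic conditions:
  physical drop damage: no → false
  prior claims on this unit ≥ 4: 2 ≥ 4 is false
  original receipt provided: no → false
  NOT tamper seal broken: no → true
  product registered: no → false
  extended warranty purchased: yes → true
  serial number matches: no → false
  estimated repair cost ≤ 436 USD: 1263 ≤ 436 is false
  product age > 58 months: 31 > 58 is false
  defect category ∈ {battery, cosmetic, screen}: battery is in the set → true
  NOT water damage present: no → true
  country of purchase ∈ {JP, UK}: UK is in the set → true
  country of purchase = JP: UK == JP is false
  product age between 48 months and 49 months: 31 in [48, 49] is false
  product age ≥ 37 months: 31 ≥ 37 is false
Combine:
[1.2] NOT false = true
[1] false AND true AND false = false
[2] true AND false AND true = false
[3.1] NOT false = true
[3] true AND false AND false = false
[4.2] NOT true = false
[4] true AND false = false
[5.1] NOT true = false
[5] false AND false AND true = false
[6.2] NOT true = false
[6] false AND false = false
[7.2] NOT false = true
[7] false AND true = false
[8] false AND false = false
[root] false OR false OR false OR false OR false OR false OR false OR false = false
Overall: false → refused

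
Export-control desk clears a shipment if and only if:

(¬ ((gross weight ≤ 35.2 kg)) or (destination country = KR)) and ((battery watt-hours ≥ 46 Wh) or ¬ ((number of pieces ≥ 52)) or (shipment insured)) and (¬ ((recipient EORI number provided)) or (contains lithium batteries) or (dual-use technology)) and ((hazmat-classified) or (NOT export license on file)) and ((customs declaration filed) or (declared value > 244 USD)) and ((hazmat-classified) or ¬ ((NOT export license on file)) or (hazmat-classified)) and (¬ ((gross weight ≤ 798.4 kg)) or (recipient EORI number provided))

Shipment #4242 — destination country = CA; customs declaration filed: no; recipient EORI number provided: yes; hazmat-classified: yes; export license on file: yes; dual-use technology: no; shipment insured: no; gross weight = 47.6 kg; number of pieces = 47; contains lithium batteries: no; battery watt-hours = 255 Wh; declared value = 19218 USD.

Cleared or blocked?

Blocked

Atomic conditions:
  gross weight ≤ 35.2 kg: 47.6 ≤ 35.2 is false
  destination country = KR: CA == KR is false
  battery watt-hours ≥ 46 Wh: 255 ≥ 46 is true
  number of pieces ≥ 52: 47 ≥ 52 is false
  shipment insured: no → false
  recipient EORI number provided: yes → true
  contains lithium batteries: no → false
  dual-use technology: no → false
  hazmat-classified: yes → true
  NOT export license on file: yes → false
  customs declaration filed: no → false
  declared value > 244 USD: 19218 > 244 is true
  gross weight ≤ 798.4 kg: 47.6 ≤ 798.4 is true
Combine:
[1.1] NOT false = true
[1] true OR false = true
[2.2] NOT false = true
[2] true OR true OR false = true
[3.1] NOT true = false
[3] false OR false OR false = false
[4] true OR false = true
[5] false OR true = true
[6.2] NOT false = true
[6] true OR true OR true = true
[7.1] NOT true = false
[7] false OR true = true
[root] true AND true AND false AND true AND true AND true AND true = false
Overall: false → blocked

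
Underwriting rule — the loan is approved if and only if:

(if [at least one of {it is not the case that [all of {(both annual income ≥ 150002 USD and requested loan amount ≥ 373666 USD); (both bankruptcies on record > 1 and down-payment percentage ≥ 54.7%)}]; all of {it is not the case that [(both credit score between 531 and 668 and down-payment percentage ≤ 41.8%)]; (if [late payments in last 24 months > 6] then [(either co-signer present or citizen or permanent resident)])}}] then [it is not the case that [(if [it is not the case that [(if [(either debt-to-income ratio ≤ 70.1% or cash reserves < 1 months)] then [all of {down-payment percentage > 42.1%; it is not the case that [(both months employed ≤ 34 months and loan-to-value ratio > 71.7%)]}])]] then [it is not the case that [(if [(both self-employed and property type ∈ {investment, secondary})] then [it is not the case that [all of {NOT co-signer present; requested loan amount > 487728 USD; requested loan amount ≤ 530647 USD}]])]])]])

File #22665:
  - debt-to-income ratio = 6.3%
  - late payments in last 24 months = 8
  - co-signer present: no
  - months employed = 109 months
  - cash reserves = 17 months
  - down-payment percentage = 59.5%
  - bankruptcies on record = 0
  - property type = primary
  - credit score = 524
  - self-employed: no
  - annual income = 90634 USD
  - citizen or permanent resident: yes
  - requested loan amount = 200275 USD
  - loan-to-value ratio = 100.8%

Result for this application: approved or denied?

Atomic conditions:
  annual income ≥ 150002 USD: 90634 ≥ 150002 is false
  requested loan amount ≥ 373666 USD: 200275 ≥ 373666 is false
  bankruptcies on record > 1: 0 > 1 is false
  down-payment percentage ≥ 54.7%: 59.5 ≥ 54.7 is true
  credit score between 531 and 668: 524 in [531, 668] is false
  down-payment percentage ≤ 41.8%: 59.5 ≤ 41.8 is false
  late payments in last 24 months > 6: 8 > 6 is true
  co-signer present: no → false
  citizen or permanent resident: yes → true
  debt-to-income ratio ≤ 70.1%: 6.3 ≤ 70.1 is true
  cash reserves < 1 months: 17 < 1 is false
  down-payment percentage > 42.1%: 59.5 > 42.1 is true
  months employed ≤ 34 months: 109 ≤ 34 is false
  loan-to-value ratio > 71.7%: 100.8 > 71.7 is true
  self-employed: no → false
  property type ∈ {investment, secondary}: primary is not in the set → false
  NOT co-signer present: no → true
  requested loan amount > 487728 USD: 200275 > 487728 is false
  requested loan amount ≤ 530647 USD: 200275 ≤ 530647 is true
Combine:
[1.1.1.1] false AND false = false
[1.1.1.2] false AND true = false
[1.1.1] false AND false = false
[1.1] NOT false = true
[1.2.1.1] false AND false = false
[1.2.1] NOT false = true
[1.2.2.2] false OR true = true
[1.2.2] true → true = true
[1.2] true AND true = true
[1] true OR true = true
[2.1.1.1.1] true OR false = true
[2.1.1.1.2.2.1] false AND true = false
[2.1.1.1.2.2] NOT false = true
[2.1.1.1.2] true AND true = true
[2.1.1.1] true → true = true
[2.1.1] NOT true = false
[2.1.2.1.1] false AND false = false
[2.1.2.1.2.1] true AND false AND true = false
[2.1.2.1.2] NOT false = true
[2.1.2.1] false → true (antecedent false ⇒ implication holds) = true
[2.1.2] NOT true = false
[2.1] false → false (antecedent false ⇒ implication holds) = true
[2] NOT true = false
[root] true → false = false
Overall: false → denied

Denied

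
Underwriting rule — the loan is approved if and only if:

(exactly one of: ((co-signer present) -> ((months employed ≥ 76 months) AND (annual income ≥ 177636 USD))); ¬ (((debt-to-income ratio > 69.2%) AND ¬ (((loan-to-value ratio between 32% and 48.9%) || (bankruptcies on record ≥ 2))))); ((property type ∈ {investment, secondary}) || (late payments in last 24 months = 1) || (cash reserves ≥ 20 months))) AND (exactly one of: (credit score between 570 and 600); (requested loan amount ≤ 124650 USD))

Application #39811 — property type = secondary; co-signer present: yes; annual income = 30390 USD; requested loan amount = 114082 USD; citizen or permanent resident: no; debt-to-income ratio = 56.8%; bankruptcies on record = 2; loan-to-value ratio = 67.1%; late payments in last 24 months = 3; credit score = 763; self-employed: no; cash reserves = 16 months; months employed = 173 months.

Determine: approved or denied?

Denied

Atomic conditions:
  co-signer present: yes → true
  months employed ≥ 76 months: 173 ≥ 76 is true
  annual income ≥ 177636 USD: 30390 ≥ 177636 is false
  debt-to-income ratio > 69.2%: 56.8 > 69.2 is false
  loan-to-value ratio between 32% and 48.9%: 67.1 in [32, 48.9] is false
  bankruptcies on record ≥ 2: 2 ≥ 2 is true
  property type ∈ {investment, secondary}: secondary is in the set → true
  late payments in last 24 months = 1: 3 == 1 is false
  cash reserves ≥ 20 months: 16 ≥ 20 is false
  credit score between 570 and 600: 763 in [570, 600] is false
  requested loan amount ≤ 124650 USD: 114082 ≤ 124650 is true
Combine:
[1.1.2] true AND false = false
[1.1] true → false = false
[1.2.1.2.1] false OR true = true
[1.2.1.2] NOT true = false
[1.2.1] false AND false = false
[1.2] NOT false = true
[1.3] true OR false OR false = true
[1] exactly-one(false, true, true) = false
[2] exactly-one(false, true) = true
[root] false AND true = false
Overall: false → denied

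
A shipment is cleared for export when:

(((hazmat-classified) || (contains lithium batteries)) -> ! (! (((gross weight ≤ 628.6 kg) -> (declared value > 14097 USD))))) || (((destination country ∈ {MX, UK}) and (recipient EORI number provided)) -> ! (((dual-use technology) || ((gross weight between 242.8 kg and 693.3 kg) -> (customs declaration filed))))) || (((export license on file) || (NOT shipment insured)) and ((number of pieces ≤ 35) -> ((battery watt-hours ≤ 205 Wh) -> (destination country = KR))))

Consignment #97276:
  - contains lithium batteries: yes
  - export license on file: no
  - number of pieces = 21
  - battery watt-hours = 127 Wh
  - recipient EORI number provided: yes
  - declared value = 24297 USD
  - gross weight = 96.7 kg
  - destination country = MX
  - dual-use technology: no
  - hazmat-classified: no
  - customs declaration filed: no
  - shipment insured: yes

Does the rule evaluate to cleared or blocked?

Atomic conditions:
  hazmat-classified: no → false
  contains lithium batteries: yes → true
  gross weight ≤ 628.6 kg: 96.7 ≤ 628.6 is true
  declared value > 14097 USD: 24297 > 14097 is true
  destination country ∈ {MX, UK}: MX is in the set → true
  recipient EORI number provided: yes → true
  dual-use technology: no → false
  gross weight between 242.8 kg and 693.3 kg: 96.7 in [242.8, 693.3] is false
  customs declaration filed: no → false
  export license on file: no → false
  NOT shipment insured: yes → false
  number of pieces ≤ 35: 21 ≤ 35 is true
  battery watt-hours ≤ 205 Wh: 127 ≤ 205 is true
  destination country = KR: MX == KR is false
Combine:
[1.1] false OR true = true
[1.2.1.1] true → true = true
[1.2.1] NOT true = false
[1.2] NOT false = true
[1] true → true = true
[2.1] true AND true = true
[2.2.1.2] false → false (antecedent false ⇒ implication holds) = true
[2.2.1] false OR true = true
[2.2] NOT true = false
[2] true → false = false
[3.1] false OR false = false
[3.2.2] true → false = false
[3.2] true → false = false
[3] false AND false = false
[root] true OR false OR false = true
Overall: true → cleared

Cleared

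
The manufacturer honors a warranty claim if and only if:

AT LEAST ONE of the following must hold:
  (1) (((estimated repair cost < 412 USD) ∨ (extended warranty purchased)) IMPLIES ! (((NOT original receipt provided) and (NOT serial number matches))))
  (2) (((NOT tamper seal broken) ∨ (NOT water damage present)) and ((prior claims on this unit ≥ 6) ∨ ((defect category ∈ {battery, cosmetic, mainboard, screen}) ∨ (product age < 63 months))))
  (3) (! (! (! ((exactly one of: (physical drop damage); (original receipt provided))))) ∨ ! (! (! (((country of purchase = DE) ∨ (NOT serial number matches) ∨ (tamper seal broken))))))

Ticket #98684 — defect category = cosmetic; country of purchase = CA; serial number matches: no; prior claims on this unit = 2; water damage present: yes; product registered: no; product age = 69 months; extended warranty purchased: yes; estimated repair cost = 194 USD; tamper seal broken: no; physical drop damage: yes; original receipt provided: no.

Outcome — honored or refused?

Atomic conditions:
  estimated repair cost < 412 USD: 194 < 412 is true
  extended warranty purchased: yes → true
  NOT original receipt provided: no → true
  NOT serial number matches: no → true
  NOT tamper seal broken: no → true
  NOT water damage present: yes → false
  prior claims on this unit ≥ 6: 2 ≥ 6 is false
  defect category ∈ {battery, cosmetic, mainboard, screen}: cosmetic is in the set → true
  product age < 63 months: 69 < 63 is false
  physical drop damage: yes → true
  original receipt provided: no → false
  country of purchase = DE: CA == DE is false
  tamper seal broken: no → false
Combine:
[1.1] true OR true = true
[1.2.1] true AND true = true
[1.2] NOT true = false
[1] true → false = false
[2.1] true OR false = true
[2.2.2] true OR false = true
[2.2] false OR true = true
[2] true AND true = true
[3.1.1.1.1] exactly-one(true, false) = true
[3.1.1.1] NOT true = false
[3.1.1] NOT false = true
[3.1] NOT true = false
[3.2.1.1.1] false OR true OR false = true
[3.2.1.1] NOT true = false
[3.2.1] NOT false = true
[3.2] NOT true = false
[3] false OR false = false
[root] false OR true OR false = true
Overall: true → honored

Honored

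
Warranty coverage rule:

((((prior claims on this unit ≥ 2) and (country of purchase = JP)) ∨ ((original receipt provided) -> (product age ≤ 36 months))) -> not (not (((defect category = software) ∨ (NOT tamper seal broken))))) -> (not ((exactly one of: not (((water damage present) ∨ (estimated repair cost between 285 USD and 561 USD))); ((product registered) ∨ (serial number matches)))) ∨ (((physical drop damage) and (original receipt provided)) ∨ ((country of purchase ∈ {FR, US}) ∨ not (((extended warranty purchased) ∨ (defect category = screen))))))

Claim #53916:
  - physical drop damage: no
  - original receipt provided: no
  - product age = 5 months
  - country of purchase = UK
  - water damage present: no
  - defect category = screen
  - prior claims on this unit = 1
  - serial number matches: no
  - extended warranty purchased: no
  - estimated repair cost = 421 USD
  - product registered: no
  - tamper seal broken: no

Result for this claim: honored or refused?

Honored

Atomic conditions:
  prior claims on this unit ≥ 2: 1 ≥ 2 is false
  country of purchase = JP: UK == JP is false
  original receipt provided: no → false
  product age ≤ 36 months: 5 ≤ 36 is true
  defect category = software: screen == software is false
  NOT tamper seal broken: no → true
  water damage present: no → false
  estimated repair cost between 285 USD and 561 USD: 421 in [285, 561] is true
  product registered: no → false
  serial number matches: no → false
  physical drop damage: no → false
  country of purchase ∈ {FR, US}: UK is not in the set → false
  extended warranty purchased: no → false
  defect category = screen: screen == screen is true
Combine:
[1.1.1] false AND false = false
[1.1.2] false → true (antecedent false ⇒ implication holds) = true
[1.1] false OR true = true
[1.2.1.1] false OR true = true
[1.2.1] NOT true = false
[1.2] NOT false = true
[1] true → true = true
[2.1.1.1.1] false OR true = true
[2.1.1.1] NOT true = false
[2.1.1.2] false OR false = false
[2.1.1] exactly-one(false, false) = false
[2.1] NOT false = true
[2.2.1] false AND false = false
[2.2.2.2.1] false OR true = true
[2.2.2.2] NOT true = false
[2.2.2] false OR false = false
[2.2] false OR false = false
[2] true OR false = true
[root] true → true = true
Overall: true → honored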